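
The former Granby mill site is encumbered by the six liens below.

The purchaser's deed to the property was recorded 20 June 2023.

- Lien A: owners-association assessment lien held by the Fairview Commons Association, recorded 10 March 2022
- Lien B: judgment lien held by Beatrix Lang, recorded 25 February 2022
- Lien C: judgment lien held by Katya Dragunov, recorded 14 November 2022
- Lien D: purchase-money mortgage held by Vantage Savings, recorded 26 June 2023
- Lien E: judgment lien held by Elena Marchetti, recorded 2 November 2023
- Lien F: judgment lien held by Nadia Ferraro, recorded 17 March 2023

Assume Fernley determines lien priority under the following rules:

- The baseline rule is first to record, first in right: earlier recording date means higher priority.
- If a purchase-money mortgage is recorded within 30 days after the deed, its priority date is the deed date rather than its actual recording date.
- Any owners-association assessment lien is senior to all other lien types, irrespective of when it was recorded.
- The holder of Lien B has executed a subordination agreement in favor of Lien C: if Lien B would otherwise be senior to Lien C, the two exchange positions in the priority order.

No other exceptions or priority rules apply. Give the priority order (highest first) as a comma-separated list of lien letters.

Adjusting effective dates: D's effective date is the deed date, 20 June 2023.
A is an owners-association assessment lien and takes priority over every other lien.
Among the remaining liens, by effective date: B (25 February 2022), C (14 November 2022), F (17 March 2023), D (20 June 2023), E (2 November 2023).
B is senior to C before the subordination, so the two trade places.

A, C, B, F, D, E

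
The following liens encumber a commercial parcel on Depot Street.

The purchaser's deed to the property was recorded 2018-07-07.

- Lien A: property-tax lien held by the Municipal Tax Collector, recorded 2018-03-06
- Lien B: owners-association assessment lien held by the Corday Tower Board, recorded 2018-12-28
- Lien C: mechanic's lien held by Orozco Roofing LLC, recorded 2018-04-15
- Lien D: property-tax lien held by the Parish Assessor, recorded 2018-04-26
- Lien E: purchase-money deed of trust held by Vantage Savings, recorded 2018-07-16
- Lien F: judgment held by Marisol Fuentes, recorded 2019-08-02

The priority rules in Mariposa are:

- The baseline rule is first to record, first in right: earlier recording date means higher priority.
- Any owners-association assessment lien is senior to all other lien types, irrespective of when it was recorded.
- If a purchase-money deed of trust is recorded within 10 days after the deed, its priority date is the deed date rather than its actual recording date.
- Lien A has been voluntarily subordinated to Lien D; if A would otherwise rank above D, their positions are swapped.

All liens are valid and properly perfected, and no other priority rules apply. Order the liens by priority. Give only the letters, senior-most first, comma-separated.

Effective dates after the stated exceptions: E relates back to the deed date 2018-07-07.
B is an owners-association assessment lien and takes priority over every other lien.
Ordering the rest by effective date: A (2018-03-06), C (2018-04-15), D (2018-04-26), E (2018-07-07), F (2019-08-02).
Because A would otherwise rank above D, the subordination swaps them.

B, D, C, A, E, F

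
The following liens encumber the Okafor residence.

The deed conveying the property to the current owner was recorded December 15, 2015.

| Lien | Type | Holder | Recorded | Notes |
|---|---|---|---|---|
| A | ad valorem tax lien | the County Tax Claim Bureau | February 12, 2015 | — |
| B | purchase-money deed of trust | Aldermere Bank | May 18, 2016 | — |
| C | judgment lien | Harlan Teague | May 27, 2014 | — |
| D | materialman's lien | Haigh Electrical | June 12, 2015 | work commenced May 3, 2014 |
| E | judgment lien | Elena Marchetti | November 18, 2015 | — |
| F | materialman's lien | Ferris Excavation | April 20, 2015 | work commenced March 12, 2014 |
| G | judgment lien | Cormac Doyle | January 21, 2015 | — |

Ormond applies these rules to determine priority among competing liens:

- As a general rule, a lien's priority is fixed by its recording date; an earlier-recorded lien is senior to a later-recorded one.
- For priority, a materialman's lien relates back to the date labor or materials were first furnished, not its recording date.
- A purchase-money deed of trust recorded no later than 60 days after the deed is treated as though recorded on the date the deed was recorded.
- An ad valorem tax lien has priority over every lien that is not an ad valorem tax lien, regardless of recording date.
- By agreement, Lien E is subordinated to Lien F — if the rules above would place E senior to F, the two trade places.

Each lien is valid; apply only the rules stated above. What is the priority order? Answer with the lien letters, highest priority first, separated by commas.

Effective dates after the stated exceptions: B was recorded 155 days after the deed — beyond 60 days — so no relation-back applies; D relates back to May 3, 2014 (work commenced); F is treated as recorded March 12, 2014, the work-commencement date.
A, as an ad valorem tax lien, has superpriority and ranks first.
Remaining liens by effective date: F (March 12, 2014), D (May 3, 2014), C (May 27, 2014), G (January 21, 2015), E (November 18, 2015), B (May 18, 2016).
E already ranks below F; the subordination has no effect.

A, F, D, C, G, E, B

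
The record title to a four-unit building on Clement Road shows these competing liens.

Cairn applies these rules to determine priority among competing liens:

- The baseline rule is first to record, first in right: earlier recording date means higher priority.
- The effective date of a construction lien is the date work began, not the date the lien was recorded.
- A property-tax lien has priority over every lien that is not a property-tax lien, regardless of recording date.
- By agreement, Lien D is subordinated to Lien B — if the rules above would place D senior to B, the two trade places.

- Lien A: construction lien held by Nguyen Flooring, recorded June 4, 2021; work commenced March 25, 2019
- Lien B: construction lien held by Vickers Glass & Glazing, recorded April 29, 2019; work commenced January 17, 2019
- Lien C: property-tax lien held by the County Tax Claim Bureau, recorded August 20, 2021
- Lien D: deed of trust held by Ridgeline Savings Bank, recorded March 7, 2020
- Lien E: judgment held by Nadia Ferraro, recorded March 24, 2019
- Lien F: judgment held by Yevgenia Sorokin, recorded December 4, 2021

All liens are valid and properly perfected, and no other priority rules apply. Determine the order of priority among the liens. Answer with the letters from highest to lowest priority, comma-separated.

C, B, E, A, D, F

First, effective dates: A is treated as recorded March 25, 2019, the work-commencement date; B relates back to January 17, 2019 (work commenced).
C is a property-tax lien and takes priority over every other lien.
Ordering the rest by effective date: B (January 17, 2019), E (March 24, 2019), A (March 25, 2019), D (March 7, 2020), F (December 4, 2021).
D is already junior to B, so the subordination agreement changes nothing.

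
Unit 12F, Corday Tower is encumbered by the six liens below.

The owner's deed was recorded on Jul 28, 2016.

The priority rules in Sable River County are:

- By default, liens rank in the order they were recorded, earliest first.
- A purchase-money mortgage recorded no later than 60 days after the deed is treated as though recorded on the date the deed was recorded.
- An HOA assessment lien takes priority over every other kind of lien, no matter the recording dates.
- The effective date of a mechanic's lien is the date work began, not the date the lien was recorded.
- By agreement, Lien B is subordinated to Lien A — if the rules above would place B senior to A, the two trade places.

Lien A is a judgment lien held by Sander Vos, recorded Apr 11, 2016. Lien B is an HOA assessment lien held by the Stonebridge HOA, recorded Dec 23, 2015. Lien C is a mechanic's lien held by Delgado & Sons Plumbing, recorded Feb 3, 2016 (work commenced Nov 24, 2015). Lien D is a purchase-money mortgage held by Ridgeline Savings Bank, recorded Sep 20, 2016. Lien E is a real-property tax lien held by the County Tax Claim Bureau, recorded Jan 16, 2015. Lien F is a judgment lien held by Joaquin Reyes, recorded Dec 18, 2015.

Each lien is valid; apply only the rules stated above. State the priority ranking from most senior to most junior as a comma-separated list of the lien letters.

First, effective dates: C is treated as recorded Nov 24, 2015, the work-commencement date; D's effective date is the deed date, Jul 28, 2016.
B, as an HOA assessment lien, has superpriority and ranks first.
Remaining liens by effective date: E (Jan 16, 2015), C (Nov 24, 2015), F (Dec 18, 2015), A (Apr 11, 2016), D (Jul 28, 2016).
B would otherwise be senior to A, so under the subordination agreement B and A exchange positions.

A, E, C, F, B, D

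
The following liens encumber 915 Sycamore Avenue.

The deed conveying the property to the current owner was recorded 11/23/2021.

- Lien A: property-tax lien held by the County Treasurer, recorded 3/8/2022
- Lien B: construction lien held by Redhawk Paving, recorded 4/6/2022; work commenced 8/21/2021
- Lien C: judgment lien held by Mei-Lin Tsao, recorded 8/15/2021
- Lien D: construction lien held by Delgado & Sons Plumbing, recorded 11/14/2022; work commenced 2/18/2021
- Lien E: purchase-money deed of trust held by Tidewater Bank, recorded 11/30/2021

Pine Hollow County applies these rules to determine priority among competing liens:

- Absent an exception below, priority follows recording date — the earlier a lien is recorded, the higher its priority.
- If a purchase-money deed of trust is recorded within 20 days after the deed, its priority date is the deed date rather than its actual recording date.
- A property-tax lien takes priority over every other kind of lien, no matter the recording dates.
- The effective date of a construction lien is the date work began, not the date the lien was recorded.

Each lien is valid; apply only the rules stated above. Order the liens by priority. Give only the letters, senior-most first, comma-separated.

A, D, C, B, E

Effective dates after the stated exceptions: B is treated as recorded 8/21/2021, the work-commencement date; D relates back to 2/18/2021 (work commenced); E was recorded within the 20-day window, so its effective date is the deed date 11/23/2021.
A, as a property-tax lien, has superpriority and ranks first.
Ordering the rest by effective date: D (2/18/2021), C (8/15/2021), B (8/21/2021), E (11/23/2021).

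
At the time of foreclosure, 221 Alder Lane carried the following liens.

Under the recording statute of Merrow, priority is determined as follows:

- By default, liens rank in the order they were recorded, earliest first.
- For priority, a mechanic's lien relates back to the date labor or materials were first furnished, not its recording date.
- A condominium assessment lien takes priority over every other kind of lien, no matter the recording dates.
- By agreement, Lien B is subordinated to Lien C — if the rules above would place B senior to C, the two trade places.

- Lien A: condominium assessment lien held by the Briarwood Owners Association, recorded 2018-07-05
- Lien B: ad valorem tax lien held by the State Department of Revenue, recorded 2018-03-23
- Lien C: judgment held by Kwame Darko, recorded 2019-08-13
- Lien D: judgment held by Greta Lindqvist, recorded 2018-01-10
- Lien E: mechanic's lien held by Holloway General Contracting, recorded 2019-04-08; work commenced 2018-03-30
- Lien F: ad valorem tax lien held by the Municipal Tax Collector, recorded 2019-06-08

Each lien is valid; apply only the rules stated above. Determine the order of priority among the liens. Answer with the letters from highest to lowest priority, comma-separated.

First, effective dates: E's effective date is 2018-03-30, when work began.
As a condominium assessment lien, A is senior to every other lien.
Remaining liens by effective date: D (2018-01-10), B (2018-03-23), E (2018-03-30), F (2019-06-08), C (2019-08-13).
B would otherwise be senior to C, so under the subordination agreement B and C exchange positions.

A, D, C, E, F, B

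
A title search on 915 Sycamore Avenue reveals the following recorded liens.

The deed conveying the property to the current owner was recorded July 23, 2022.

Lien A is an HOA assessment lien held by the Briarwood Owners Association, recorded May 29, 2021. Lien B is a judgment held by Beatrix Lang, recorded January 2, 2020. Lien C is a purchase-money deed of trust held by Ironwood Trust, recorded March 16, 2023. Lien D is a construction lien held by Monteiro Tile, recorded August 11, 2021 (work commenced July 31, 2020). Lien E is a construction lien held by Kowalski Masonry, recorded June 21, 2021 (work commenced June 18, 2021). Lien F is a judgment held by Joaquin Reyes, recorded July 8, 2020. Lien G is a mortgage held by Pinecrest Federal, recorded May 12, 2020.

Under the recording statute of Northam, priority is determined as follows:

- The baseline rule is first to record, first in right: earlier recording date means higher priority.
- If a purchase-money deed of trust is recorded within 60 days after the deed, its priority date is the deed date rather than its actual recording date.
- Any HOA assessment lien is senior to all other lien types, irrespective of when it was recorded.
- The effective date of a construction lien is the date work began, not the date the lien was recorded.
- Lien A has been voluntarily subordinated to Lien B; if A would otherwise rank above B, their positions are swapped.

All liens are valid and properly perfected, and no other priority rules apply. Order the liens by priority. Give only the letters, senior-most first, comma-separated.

B, A, G, F, D, E, C

Effective dates: C was recorded 236 days after the deed, outside the 60-day window, so it keeps its recording date; D is treated as recorded July 31, 2020, the work-commencement date; E's effective date is June 18, 2021, when work began.
As an HOA assessment lien, A is senior to every other lien.
Remaining liens by effective date: B (January 2, 2020), G (May 12, 2020), F (July 8, 2020), D (July 31, 2020), E (June 18, 2021), C (March 16, 2023).
A would otherwise be senior to B, so under the subordination agreement A and B exchange positions.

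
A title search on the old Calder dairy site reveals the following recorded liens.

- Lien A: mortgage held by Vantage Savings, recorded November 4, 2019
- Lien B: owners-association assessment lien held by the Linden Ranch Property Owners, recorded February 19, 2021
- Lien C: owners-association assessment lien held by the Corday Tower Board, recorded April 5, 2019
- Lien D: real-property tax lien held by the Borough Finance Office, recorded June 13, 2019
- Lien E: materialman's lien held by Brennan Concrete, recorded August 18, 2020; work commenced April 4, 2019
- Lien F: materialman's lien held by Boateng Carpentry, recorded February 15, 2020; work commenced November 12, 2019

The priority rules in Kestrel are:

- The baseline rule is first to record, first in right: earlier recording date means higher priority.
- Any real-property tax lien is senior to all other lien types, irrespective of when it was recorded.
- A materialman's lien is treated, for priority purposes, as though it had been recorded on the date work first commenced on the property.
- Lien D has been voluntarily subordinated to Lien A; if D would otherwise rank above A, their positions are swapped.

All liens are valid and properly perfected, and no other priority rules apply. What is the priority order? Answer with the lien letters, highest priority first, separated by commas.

A, E, C, D, F, B

Adjusting effective dates: E's effective date is April 4, 2019, when work began; F's effective date is November 12, 2019, when work began.
D is a real-property tax lien, so it outranks all other liens regardless of date.
The other liens, earliest effective date first: E (April 4, 2019), C (April 5, 2019), A (November 4, 2019), F (November 12, 2019), B (February 19, 2021).
D would otherwise be senior to A, so under the subordination agreement D and A exchange positions.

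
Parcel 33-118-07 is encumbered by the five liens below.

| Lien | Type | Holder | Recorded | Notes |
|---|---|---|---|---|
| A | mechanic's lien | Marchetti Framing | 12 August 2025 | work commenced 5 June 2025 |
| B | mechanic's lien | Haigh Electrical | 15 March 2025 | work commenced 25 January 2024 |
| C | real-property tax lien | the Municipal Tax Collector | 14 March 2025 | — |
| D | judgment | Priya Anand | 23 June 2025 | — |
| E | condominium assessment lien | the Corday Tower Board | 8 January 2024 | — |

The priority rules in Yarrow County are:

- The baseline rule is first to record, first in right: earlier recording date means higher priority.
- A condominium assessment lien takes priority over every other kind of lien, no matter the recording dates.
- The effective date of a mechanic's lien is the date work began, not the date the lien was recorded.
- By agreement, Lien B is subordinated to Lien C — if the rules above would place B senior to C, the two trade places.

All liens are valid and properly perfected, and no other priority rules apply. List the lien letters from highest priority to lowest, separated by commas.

E, C, B, A, D

Effective dates after the stated exceptions: A relates back to 5 June 2025 (work commenced); B's effective date is 25 January 2024, when work began.
E is a condominium assessment lien, so it outranks all other liens regardless of date.
Remaining liens by effective date: B (25 January 2024), C (14 March 2025), A (5 June 2025), D (23 June 2025).
B is senior to C before the subordination, so the two trade places.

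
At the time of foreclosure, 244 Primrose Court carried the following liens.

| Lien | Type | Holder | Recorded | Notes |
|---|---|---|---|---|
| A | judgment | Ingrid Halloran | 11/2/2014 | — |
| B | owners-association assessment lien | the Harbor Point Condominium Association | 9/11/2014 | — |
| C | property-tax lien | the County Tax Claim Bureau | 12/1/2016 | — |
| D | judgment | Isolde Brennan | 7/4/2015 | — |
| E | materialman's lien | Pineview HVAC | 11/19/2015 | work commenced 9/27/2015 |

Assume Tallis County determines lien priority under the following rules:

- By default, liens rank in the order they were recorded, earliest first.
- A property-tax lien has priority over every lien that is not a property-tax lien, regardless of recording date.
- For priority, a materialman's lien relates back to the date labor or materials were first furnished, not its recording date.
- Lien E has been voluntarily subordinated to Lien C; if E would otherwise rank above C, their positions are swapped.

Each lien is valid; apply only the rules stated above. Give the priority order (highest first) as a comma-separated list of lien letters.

C, B, A, D, E

First, effective dates: E is treated as recorded 9/27/2015, the work-commencement date.
C is a property-tax lien and takes priority over every other lien.
Ordering the rest by effective date: B (9/11/2014), A (11/2/2014), D (7/4/2015), E (9/27/2015).
Since E is not senior to C, the subordination leaves the order unchanged.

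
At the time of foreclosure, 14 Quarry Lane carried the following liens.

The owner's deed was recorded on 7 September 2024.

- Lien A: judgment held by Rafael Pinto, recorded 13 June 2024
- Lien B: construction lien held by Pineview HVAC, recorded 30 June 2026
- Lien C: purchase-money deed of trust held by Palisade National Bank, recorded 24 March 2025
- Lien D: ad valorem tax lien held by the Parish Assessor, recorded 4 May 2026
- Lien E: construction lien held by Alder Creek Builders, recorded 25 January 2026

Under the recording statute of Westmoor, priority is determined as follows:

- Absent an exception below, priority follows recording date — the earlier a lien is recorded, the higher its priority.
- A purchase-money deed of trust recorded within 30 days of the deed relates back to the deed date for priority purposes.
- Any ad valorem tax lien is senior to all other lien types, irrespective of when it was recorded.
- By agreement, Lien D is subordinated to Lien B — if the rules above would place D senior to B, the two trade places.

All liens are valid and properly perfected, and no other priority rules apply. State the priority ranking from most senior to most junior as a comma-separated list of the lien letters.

Adjusting effective dates: C was recorded 198 days after the deed — beyond 30 days — so no relation-back applies.
D is an ad valorem tax lien, so it outranks all other liens regardless of date.
Among the remaining liens, by effective date: A (13 June 2024), C (24 March 2025), E (25 January 2026), B (30 June 2026).
D is senior to B before the subordination, so the two trade places.

B, A, C, E, D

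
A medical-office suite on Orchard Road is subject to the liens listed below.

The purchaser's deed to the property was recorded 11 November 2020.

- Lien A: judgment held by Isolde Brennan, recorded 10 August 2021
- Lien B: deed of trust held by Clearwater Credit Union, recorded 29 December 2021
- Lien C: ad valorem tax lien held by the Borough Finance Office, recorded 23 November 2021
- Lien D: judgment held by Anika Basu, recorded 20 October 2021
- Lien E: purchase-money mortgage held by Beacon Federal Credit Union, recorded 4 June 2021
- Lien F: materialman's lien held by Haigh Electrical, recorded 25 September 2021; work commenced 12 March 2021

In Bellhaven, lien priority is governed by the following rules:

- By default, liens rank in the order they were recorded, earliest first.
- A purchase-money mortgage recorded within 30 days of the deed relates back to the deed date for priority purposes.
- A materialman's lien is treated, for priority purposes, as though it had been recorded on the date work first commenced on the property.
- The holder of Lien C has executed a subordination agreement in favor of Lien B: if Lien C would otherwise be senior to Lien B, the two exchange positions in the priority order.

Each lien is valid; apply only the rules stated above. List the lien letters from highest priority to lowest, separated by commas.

F, E, A, D, B, C

Effective dates: E was recorded 205 days after the deed — beyond 30 days — so no relation-back applies; F is treated as recorded 12 March 2021, the work-commencement date.
Ordering by effective date: F (12 March 2021), E (4 June 2021), A (10 August 2021), D (20 October 2021), C (23 November 2021), B (29 December 2021).
C is senior to B before the subordination, so the two trade places.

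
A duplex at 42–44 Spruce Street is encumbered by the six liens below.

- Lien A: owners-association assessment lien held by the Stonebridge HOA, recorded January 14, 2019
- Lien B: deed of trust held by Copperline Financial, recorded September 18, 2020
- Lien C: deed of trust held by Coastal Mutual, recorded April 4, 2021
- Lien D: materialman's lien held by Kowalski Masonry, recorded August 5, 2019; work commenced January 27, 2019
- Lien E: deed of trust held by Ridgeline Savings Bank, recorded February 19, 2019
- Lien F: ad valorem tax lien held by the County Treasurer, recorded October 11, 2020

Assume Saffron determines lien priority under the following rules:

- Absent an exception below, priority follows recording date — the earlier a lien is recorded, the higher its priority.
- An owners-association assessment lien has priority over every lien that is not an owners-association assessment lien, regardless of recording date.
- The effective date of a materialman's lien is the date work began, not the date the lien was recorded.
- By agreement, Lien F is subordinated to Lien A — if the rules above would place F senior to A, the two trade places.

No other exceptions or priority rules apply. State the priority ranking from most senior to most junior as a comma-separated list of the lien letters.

Effective dates: D is treated as recorded January 27, 2019, the work-commencement date.
A is an owners-association assessment lien, so it outranks all other liens regardless of date.
Among the remaining liens, by effective date: D (January 27, 2019), E (February 19, 2019), B (September 18, 2020), F (October 11, 2020), C (April 4, 2021).
F is already junior to A, so the subordination agreement changes nothing.

A, D, E, B, F, C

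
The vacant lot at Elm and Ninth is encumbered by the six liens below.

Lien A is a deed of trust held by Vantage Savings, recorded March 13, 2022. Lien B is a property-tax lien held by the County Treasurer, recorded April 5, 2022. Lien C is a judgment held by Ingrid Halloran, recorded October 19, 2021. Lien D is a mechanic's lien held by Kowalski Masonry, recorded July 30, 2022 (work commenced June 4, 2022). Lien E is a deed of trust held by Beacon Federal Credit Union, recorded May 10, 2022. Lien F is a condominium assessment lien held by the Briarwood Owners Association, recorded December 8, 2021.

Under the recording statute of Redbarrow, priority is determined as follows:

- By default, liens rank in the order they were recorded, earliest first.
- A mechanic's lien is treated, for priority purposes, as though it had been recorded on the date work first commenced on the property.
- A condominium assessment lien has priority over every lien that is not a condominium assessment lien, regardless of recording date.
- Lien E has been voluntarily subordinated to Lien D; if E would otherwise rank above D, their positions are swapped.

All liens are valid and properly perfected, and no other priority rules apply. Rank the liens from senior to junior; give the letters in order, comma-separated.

F, C, A, B, D, E

Adjusting effective dates: D relates back to June 4, 2022 (work commenced).
As a condominium assessment lien, F is senior to every other lien.
Ordering the rest by effective date: C (October 19, 2021), A (March 13, 2022), B (April 5, 2022), E (May 10, 2022), D (June 4, 2022).
E would otherwise be senior to D, so under the subordination agreement E and D exchange positions.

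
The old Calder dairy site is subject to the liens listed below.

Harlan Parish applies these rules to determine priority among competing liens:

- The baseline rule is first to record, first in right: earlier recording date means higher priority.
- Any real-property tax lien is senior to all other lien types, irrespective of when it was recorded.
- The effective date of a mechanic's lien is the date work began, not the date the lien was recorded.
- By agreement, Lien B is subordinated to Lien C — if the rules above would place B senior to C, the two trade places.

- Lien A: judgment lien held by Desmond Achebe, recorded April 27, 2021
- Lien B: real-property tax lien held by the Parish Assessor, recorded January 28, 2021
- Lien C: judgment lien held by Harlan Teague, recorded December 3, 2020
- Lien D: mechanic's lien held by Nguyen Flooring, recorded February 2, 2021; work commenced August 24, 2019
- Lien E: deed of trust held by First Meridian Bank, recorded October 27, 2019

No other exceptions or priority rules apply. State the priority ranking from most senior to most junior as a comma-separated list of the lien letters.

Adjusting effective dates: D's effective date is August 24, 2019, when work began.
B, as a real-property tax lien, has superpriority and ranks first.
The other liens, earliest effective date first: D (August 24, 2019), E (October 27, 2019), C (December 3, 2020), A (April 27, 2021).
B is senior to C before the subordination, so the two trade places.

C, D, E, B, A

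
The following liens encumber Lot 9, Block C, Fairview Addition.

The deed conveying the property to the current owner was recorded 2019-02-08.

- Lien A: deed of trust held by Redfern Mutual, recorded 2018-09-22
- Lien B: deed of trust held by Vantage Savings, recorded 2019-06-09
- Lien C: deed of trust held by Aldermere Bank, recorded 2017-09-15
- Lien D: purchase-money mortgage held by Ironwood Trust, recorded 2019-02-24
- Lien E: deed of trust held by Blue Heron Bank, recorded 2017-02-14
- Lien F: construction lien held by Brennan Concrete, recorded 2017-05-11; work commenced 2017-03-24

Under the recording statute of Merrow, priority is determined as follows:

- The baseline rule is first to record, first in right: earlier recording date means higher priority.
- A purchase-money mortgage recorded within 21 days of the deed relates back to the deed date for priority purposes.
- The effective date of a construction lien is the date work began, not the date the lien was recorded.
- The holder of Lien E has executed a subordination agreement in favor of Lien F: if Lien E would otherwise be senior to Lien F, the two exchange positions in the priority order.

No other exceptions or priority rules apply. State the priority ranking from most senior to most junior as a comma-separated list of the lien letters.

F, E, C, A, D, B

Effective dates after the stated exceptions: D relates back to the deed date 2019-02-08; F's effective date is 2017-03-24, when work began.
By effective date, earliest first: E (2017-02-14), F (2017-03-24), C (2017-09-15), A (2018-09-22), D (2019-02-08), B (2019-06-09).
E is senior to F before the subordination, so the two trade places.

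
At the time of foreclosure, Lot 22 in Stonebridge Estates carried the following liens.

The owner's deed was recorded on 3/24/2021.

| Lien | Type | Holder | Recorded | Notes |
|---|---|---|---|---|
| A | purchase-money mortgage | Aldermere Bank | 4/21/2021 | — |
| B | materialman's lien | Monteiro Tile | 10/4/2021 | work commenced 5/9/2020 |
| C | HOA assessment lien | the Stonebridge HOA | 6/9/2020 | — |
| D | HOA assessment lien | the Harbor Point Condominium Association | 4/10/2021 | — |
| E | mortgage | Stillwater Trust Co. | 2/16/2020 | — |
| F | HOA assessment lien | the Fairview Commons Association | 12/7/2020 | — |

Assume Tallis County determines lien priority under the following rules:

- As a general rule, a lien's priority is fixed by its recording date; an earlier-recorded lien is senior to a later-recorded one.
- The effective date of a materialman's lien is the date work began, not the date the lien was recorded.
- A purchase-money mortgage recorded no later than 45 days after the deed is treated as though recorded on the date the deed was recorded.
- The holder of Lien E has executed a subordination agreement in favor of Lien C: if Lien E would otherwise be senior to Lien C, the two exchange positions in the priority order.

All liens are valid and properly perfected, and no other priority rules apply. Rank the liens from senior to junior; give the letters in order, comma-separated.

C, B, E, F, A, D

Effective dates after the stated exceptions: A relates back to the deed date 3/24/2021; B's effective date is 5/9/2020, when work began.
Sorted by effective date: E (2/16/2020), B (5/9/2020), C (6/9/2020), F (12/7/2020), A (3/24/2021), D (4/10/2021).
E is senior to C before the subordination, so the two trade places.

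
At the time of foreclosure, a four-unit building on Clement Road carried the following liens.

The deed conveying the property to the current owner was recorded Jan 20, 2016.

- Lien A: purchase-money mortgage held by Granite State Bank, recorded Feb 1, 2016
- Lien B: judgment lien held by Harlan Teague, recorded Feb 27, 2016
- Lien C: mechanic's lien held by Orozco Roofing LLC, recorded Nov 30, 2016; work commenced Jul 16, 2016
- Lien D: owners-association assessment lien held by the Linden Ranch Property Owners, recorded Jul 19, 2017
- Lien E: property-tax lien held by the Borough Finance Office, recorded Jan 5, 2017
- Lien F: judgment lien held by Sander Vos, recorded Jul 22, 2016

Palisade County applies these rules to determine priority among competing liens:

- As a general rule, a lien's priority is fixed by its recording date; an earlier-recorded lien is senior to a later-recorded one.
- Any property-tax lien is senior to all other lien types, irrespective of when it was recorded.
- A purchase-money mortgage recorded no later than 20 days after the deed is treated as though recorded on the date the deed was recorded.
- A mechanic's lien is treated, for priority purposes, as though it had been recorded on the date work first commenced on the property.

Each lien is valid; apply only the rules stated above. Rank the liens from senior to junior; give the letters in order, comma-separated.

E, A, B, C, F, D

Effective dates after the stated exceptions: A was recorded within the 20-day window, so its effective date is the deed date Jan 20, 2016; C is treated as recorded Jul 16, 2016, the work-commencement date.
E is a property-tax lien, so it outranks all other liens regardless of date.
The other liens, earliest effective date first: A (Jan 20, 2016), B (Feb 27, 2016), C (Jul 16, 2016), F (Jul 22, 2016), D (Jul 19, 2017).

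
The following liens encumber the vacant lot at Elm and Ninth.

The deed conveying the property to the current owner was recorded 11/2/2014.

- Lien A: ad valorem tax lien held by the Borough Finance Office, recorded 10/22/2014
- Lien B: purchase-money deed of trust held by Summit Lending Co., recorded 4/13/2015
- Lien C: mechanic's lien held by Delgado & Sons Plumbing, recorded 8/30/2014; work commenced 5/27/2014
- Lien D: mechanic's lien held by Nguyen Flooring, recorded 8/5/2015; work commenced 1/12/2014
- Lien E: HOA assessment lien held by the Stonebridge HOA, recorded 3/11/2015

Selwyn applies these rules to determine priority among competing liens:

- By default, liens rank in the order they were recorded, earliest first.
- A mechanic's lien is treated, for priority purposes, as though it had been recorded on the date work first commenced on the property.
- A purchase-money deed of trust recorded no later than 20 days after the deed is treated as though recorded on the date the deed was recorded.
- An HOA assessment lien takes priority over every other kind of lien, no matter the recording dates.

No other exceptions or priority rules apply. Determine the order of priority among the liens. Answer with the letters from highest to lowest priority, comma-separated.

E, D, C, A, B

Adjusting effective dates: B was recorded 162 days after the deed — beyond 20 days — so no relation-back applies; C is treated as recorded 5/27/2014, the work-commencement date; D is treated as recorded 1/12/2014, the work-commencement date.
E is an HOA assessment lien, so it outranks all other liens regardless of date.
The other liens, earliest effective date first: D (1/12/2014), C (5/27/2014), A (10/22/2014), B (4/13/2015).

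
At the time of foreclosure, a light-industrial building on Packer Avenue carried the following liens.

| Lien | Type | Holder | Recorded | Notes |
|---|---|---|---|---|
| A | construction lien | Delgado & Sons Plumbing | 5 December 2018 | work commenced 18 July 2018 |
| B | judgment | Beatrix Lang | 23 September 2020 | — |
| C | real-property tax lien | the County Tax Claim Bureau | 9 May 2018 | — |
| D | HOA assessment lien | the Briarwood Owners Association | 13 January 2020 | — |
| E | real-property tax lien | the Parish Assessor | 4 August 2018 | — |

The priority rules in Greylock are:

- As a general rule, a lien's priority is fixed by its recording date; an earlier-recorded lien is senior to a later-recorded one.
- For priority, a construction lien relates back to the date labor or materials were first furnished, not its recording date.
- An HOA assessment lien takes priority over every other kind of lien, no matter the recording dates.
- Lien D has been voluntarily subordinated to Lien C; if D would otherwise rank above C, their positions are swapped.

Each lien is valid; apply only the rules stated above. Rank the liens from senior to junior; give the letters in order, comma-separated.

Effective dates after the stated exceptions: A is treated as recorded 18 July 2018, the work-commencement date.
D is an HOA assessment lien, so it outranks all other liens regardless of date.
The other liens, earliest effective date first: C (9 May 2018), A (18 July 2018), E (4 August 2018), B (23 September 2020).
The subordination applies — D was senior to C — so D and C swap.

C, D, A, E, B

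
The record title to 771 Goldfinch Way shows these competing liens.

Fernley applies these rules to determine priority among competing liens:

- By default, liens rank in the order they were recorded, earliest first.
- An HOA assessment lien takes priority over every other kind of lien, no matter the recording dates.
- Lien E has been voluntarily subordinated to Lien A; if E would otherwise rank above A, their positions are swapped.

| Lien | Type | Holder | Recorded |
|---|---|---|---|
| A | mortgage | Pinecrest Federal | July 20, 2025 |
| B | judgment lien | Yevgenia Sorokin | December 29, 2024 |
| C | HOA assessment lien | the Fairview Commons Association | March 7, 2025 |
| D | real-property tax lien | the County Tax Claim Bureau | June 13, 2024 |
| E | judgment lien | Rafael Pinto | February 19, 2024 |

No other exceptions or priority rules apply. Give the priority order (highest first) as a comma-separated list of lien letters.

As an HOA assessment lien, C is senior to every other lien.
The other liens, earliest effective date first: E (February 19, 2024), D (June 13, 2024), B (December 29, 2024), A (July 20, 2025).
Because E would otherwise rank above A, the subordination swaps them.

C, A, D, B, E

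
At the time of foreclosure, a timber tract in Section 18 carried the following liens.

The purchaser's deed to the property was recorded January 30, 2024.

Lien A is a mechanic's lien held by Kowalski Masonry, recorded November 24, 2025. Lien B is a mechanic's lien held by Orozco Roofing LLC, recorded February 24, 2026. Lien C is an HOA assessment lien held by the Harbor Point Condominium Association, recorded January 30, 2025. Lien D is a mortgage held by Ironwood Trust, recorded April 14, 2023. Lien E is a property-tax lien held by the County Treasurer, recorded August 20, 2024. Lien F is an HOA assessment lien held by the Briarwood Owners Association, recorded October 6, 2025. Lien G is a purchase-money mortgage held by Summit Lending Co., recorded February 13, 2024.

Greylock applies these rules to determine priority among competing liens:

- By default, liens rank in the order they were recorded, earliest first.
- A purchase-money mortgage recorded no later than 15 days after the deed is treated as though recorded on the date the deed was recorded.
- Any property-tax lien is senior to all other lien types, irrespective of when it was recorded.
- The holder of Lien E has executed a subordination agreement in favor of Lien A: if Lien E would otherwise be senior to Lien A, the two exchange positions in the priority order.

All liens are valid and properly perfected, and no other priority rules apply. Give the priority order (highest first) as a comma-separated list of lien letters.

Adjusting effective dates: G's effective date is the deed date, January 30, 2024.
E, as a property-tax lien, has superpriority and ranks first.
The other liens, earliest effective date first: D (April 14, 2023), G (January 30, 2024), C (January 30, 2025), F (October 6, 2025), A (November 24, 2025), B (February 24, 2026).
Because E would otherwise rank above A, the subordination swaps them.

A, D, G, C, F, E, B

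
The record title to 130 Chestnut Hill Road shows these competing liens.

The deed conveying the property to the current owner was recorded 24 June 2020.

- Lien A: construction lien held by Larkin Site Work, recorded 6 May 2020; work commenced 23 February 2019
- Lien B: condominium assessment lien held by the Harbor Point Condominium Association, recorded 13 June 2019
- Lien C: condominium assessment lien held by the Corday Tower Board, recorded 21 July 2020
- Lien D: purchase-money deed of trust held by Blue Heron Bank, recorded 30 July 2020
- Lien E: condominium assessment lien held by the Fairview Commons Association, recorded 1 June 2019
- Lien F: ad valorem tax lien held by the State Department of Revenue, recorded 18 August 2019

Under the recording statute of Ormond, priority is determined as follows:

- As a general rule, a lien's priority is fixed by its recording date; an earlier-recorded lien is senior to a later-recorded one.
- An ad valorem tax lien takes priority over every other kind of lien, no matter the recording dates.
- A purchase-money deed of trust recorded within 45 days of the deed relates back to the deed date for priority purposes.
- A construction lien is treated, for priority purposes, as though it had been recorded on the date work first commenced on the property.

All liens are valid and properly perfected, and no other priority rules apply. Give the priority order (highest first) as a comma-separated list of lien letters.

Effective dates after the stated exceptions: A's effective date is 23 February 2019, when work began; D's effective date is the deed date, 24 June 2020.
F is an ad valorem tax lien, so it outranks all other liens regardless of date.
Remaining liens by effective date: A (23 February 2019), E (1 June 2019), B (13 June 2019), D (24 June 2020), C (21 July 2020).

F, A, E, B, D, C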